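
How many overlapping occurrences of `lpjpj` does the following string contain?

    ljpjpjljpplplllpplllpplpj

Sliding a length-5 window over the 25 characters (21 positions):
  (no match at any position)

0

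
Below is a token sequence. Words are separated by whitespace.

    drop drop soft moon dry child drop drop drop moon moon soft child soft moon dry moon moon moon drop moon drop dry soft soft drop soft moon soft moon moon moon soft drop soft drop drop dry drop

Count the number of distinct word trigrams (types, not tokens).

39 tokens → 37 trigram windows in total.
Repeated trigrams (each contributes count−1 duplicates):
  drop soft moon: 2
  moon moon moon: 2
  moon moon soft: 2
  soft drop soft: 2
  soft moon dry: 2
5 duplicate windows → 37 − 5 = 32 distinct.

32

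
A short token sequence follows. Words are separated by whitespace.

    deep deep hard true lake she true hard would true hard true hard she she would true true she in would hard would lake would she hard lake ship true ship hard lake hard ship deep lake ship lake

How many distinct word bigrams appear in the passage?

31

39 tokens → 38 bigram windows in total.
Repeated bigrams (each contributes count−1 duplicates):
  true hard: 3
  hard lake: 2
  hard true: 2
  hard would: 2
  lake ship: 2
  would true: 2
7 duplicate windows → 38 − 7 = 31 distinct.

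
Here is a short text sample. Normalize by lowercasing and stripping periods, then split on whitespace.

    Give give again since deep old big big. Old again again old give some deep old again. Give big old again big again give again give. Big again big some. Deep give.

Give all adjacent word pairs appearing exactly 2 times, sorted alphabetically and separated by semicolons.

again big; big again; big old; deep old; give again; give big; some deep

Bigram counts meeting the condition (exactly 2 times):
  again big: 2
  big again: 2
  big old: 2
  deep old: 2
  give again: 2
  give big: 2
  some deep: 2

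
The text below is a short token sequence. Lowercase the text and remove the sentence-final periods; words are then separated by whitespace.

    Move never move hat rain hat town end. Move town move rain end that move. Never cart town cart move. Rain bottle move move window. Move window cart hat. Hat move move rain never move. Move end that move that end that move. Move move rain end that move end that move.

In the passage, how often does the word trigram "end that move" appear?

5

Scanning the 50 overlapping trigram windows for "end that move":
  position 13–15: end that move
  position 37–39: end that move
  position 41–43: end that move
  position 47–49: end that move
  position 50–52: end that move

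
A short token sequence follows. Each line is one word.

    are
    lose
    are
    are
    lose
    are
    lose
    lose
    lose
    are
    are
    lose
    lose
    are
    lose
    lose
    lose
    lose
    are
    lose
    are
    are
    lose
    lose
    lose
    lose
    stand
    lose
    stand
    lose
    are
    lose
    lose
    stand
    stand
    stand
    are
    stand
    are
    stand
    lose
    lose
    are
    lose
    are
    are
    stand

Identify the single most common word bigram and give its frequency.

Bigram frequencies (highest first):
  lose lose: 11
  are lose: 9
  lose are: 9
  are are: 4
  lose stand: 3
  stand lose: 3
  … (3 more, each ≤ 3)

"lose lose", 11 times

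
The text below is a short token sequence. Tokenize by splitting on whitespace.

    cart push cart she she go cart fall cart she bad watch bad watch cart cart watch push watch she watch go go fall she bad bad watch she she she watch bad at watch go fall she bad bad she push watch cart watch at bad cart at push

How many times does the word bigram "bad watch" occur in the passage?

Scanning the 49 overlapping bigram windows for "bad watch":
  position 11–12: bad watch
  position 13–14: bad watch
  position 27–28: bad watch

3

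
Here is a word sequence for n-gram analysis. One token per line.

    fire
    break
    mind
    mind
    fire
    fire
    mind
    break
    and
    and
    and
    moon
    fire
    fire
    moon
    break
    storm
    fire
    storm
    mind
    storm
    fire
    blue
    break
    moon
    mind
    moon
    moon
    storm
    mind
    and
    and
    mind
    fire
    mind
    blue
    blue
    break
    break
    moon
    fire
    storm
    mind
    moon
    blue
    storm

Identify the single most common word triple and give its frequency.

Trigram frequencies (highest first):
  fire storm mind: 2
  fire break mind: 1
  break mind mind: 1
  mind mind fire: 1
  mind fire fire: 1
  fire fire mind: 1
  … (37 more, each ≤ 1)

"fire storm mind", 2 times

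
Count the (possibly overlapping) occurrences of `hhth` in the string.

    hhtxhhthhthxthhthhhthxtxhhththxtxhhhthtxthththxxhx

6

Sliding a length-4 window over the 50 characters (47 positions):
  position 5–8: hhth
  position 8–11: hhth
  position 14–17: hhth
  position 18–21: hhth
  position 25–28: hhth
  position 35–38: hhth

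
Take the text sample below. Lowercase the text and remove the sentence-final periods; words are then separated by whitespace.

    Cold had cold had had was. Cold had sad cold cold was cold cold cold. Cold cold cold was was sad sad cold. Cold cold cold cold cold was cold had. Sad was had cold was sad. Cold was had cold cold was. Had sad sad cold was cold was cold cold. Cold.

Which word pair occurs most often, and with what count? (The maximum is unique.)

Bigram frequencies (highest first):
  cold cold: 14
  cold was: 8
  was cold: 5
  cold had: 4
  sad cold: 4
  had cold: 3
  … (8 more, each ≤ 3)

"cold cold", 14 times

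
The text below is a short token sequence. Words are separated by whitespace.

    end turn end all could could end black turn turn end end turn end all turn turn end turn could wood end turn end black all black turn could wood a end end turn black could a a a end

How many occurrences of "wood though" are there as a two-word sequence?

0

Scanning the 39 overlapping bigram windows for "wood though":
  (none found)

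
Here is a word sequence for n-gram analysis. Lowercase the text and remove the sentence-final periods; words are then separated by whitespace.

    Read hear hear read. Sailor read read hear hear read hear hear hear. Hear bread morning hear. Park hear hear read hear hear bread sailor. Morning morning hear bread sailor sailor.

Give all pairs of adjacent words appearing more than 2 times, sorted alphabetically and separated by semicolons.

hear bread; hear hear; hear read; read hear

Bigram counts meeting the condition (more than 2 times):
  hear bread: 3
  hear hear: 7
  hear read: 3
  read hear: 4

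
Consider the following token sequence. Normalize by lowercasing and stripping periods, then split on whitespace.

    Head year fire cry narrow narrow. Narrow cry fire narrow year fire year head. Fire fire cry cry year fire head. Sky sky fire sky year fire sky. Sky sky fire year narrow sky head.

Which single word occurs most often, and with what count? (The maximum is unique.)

"fire", 9 times

Unigram frequencies (highest first):
  fire: 9
  sky: 7
  year: 6
  narrow: 5
  head: 4
  cry: 4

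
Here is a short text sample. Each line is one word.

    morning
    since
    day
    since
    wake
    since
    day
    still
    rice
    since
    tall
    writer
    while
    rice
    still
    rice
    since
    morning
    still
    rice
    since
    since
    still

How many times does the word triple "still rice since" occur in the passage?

Scanning the 21 overlapping trigram windows for "still rice since":
  position 8–10: still rice since
  position 15–17: still rice since
  position 19–21: still rice since

3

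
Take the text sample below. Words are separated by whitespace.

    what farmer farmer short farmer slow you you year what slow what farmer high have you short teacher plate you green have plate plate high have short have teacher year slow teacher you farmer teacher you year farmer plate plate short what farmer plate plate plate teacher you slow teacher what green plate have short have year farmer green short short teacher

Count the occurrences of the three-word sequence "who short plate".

Scanning the 60 overlapping trigram windows for "who short plate":
  (none found)

0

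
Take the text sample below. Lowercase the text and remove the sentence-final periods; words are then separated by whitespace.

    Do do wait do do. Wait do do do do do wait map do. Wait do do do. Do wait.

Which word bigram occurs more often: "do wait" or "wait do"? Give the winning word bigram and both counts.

"do wait": 5 occurrences
"wait do": 3 occurrences

"do wait" (5 vs 3)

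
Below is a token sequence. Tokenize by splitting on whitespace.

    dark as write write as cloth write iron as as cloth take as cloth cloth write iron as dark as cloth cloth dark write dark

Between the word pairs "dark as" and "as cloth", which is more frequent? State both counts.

"dark as": 2 occurrences
"as cloth": 4 occurrences

"as cloth" (4 vs 2)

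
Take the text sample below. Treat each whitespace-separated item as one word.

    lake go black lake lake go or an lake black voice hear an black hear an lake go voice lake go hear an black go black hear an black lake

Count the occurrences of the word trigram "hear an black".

3

Scanning the 28 overlapping trigram windows for "hear an black":
  position 12–14: hear an black
  position 22–24: hear an black
  position 27–29: hear an black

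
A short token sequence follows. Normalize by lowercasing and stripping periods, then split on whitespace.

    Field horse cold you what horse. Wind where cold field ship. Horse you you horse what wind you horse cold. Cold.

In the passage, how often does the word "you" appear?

4

Scanning the 21 tokens for "you":
  position 4: you
  position 13: you
  position 14: you
  position 18: you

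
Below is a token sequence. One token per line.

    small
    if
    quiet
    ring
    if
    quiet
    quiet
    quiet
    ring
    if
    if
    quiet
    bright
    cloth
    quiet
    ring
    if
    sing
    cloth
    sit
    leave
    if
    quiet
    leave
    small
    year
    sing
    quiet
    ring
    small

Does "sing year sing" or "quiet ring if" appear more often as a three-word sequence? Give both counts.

"quiet ring if" (3 vs 0)

"sing year sing": 0 occurrences
"quiet ring if": 3 occurrences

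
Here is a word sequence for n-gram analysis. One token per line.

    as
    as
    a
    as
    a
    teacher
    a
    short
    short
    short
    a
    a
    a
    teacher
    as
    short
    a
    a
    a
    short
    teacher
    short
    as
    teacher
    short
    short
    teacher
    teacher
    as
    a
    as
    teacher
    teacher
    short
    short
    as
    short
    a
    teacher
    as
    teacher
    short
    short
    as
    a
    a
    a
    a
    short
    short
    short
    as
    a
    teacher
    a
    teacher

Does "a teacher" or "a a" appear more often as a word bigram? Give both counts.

"a teacher": 5 occurrences
"a a": 7 occurrences

"a a" (7 vs 5)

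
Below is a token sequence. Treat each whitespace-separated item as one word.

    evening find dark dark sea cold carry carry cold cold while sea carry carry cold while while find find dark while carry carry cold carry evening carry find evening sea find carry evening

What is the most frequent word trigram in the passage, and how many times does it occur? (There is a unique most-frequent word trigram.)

Trigram frequencies (highest first):
  carry carry cold: 3
  evening find dark: 1
  find dark dark: 1
  dark dark sea: 1
  dark sea cold: 1
  sea cold carry: 1
  … (23 more, each ≤ 1)

"carry carry cold", 3 times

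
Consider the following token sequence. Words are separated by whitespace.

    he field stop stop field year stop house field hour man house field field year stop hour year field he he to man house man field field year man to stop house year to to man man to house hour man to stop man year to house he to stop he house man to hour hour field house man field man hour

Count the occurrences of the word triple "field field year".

2

Scanning the 60 overlapping trigram windows for "field field year":
  position 13–15: field field year
  position 26–28: field field year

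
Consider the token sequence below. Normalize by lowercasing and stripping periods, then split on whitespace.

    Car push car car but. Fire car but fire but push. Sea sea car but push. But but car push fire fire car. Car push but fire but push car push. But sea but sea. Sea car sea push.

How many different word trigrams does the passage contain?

39 tokens → 37 trigram windows in total.
Repeated trigrams (each contributes count−1 duplicates):
  but fire but: 2
  car but fire: 2
  car push but: 2
  fire but push: 2
  sea sea car: 2
5 duplicate windows → 37 − 5 = 32 distinct.

32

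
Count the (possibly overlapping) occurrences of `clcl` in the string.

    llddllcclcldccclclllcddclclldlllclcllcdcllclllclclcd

Sliding a length-4 window over the 52 characters (49 positions):
  position 8–11: clcl
  position 15–18: clcl
  position 24–27: clcl
  position 33–36: clcl
  position 47–50: clcl

5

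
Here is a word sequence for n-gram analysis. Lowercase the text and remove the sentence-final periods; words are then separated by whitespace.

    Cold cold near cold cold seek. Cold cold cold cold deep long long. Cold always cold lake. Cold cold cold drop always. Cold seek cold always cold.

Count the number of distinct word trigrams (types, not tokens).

21

27 tokens → 25 trigram windows in total.
Repeated trigrams (each contributes count−1 duplicates):
  cold cold cold: 3
  cold always cold: 2
  cold seek cold: 2
4 duplicate windows → 25 − 4 = 21 distinct.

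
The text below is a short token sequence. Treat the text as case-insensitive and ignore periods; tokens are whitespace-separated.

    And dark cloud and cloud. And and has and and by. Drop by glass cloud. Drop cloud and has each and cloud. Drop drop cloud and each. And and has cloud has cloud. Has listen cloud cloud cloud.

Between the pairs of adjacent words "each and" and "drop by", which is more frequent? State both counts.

"each and": 2 occurrences
"drop by": 1 occurrence

"each and" (2 vs 1)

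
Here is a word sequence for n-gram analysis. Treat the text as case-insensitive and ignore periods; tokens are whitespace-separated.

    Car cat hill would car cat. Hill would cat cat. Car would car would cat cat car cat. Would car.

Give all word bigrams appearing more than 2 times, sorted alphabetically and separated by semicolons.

Bigram counts meeting the condition (more than 2 times):
  car cat: 3
  would car: 3

car cat; would car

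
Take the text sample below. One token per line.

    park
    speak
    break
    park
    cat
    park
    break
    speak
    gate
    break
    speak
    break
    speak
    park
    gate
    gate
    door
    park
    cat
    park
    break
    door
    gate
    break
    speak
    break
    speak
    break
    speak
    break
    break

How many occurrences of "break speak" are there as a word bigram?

Scanning the 30 overlapping bigram windows for "break speak":
  position 7–8: break speak
  position 10–11: break speak
  position 12–13: break speak
  position 24–25: break speak
  position 26–27: break speak
  position 28–29: break speak

6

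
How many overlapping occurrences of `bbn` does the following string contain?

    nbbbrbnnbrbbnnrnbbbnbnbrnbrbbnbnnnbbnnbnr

4

Sliding a length-3 window over the 41 characters (39 positions):
  position 11–13: bbn
  position 18–20: bbn
  position 28–30: bbn
  position 35–37: bbn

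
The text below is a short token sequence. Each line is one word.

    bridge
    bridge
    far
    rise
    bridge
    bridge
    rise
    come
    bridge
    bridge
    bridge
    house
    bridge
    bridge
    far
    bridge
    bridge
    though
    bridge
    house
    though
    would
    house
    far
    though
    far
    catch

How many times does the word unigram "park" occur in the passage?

Scanning the 27 tokens for "park":
  (none found)

0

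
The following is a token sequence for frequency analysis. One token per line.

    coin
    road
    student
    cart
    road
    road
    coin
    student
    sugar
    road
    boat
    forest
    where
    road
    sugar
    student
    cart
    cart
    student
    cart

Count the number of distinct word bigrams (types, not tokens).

20 tokens → 19 bigram windows in total.
Repeated bigrams (each contributes count−1 duplicates):
  student cart: 3
2 duplicate windows → 19 − 2 = 17 distinct.

17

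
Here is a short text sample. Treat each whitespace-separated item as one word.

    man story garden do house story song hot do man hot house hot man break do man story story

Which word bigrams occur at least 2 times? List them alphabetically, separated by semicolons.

Bigram counts meeting the condition (at least 2 times):
  do man: 2
  man story: 2

do man; man story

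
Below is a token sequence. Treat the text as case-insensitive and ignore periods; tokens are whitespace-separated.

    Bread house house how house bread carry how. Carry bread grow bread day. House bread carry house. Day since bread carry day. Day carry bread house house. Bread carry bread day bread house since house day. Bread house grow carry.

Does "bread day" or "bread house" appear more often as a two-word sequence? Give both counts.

"bread house" (4 vs 2)

"bread day": 2 occurrences
"bread house": 4 occurrences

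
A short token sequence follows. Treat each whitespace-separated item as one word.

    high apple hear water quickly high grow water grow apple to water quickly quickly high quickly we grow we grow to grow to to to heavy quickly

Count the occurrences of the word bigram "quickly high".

2

Scanning the 26 overlapping bigram windows for "quickly high":
  position 5–6: quickly high
  position 14–15: quickly high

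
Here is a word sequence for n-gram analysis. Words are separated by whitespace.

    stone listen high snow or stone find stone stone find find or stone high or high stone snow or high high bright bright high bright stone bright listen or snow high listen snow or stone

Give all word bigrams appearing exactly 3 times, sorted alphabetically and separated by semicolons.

Bigram counts meeting the condition (exactly 3 times):
  or stone: 3
  snow or: 3

or stone; snow or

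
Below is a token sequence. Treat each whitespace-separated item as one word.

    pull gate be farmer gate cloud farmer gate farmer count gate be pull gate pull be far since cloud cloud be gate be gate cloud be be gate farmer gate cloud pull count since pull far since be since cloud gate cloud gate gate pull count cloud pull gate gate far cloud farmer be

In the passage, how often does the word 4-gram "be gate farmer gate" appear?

1

Scanning the 51 overlapping 4-gram windows for "be gate farmer gate":
  position 27–30: be gate farmer gate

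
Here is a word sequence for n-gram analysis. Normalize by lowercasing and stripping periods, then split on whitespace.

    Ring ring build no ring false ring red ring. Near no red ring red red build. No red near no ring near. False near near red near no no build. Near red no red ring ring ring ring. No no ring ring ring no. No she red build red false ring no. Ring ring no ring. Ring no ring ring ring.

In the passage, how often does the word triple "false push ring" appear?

Scanning the 59 overlapping trigram windows for "false push ring":
  (none found)

0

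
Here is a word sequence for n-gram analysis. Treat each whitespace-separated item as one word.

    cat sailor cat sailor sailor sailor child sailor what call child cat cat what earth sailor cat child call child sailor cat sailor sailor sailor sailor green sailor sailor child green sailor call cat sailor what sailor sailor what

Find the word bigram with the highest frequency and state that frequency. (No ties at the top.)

"sailor sailor", 7 times

Bigram frequencies (highest first):
  sailor sailor: 7
  cat sailor: 4
  sailor cat: 3
  sailor what: 3
  sailor child: 2
  child sailor: 2
  … (15 more, each ≤ 2)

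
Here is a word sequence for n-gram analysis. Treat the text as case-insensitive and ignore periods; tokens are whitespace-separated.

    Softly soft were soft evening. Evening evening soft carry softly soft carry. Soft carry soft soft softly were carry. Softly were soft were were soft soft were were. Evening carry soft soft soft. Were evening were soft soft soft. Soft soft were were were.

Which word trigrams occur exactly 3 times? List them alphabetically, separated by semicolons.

Trigram counts meeting the condition (exactly 3 times):
  soft soft were: 3
  soft were were: 3

soft soft were; soft were were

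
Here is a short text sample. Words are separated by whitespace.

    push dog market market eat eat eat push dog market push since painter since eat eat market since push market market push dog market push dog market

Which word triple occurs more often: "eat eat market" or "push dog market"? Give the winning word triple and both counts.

"push dog market" (4 vs 1)

"eat eat market": 1 occurrence
"push dog market": 4 occurrences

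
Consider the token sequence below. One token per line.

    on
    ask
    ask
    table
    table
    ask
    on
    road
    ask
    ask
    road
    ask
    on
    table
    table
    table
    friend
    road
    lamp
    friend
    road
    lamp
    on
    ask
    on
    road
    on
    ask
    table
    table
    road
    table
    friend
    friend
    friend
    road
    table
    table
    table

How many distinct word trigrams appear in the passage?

33

39 tokens → 37 trigram windows in total.
Repeated trigrams (each contributes count−1 duplicates):
  ask on road: 2
  ask table table: 2
  friend road lamp: 2
  table table table: 2
4 duplicate windows → 37 − 4 = 33 distinct.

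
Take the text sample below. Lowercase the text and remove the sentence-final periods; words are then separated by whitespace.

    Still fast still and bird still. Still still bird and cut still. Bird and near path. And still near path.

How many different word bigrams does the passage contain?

15

20 tokens → 19 bigram windows in total.
Repeated bigrams (each contributes count−1 duplicates):
  bird and: 2
  near path: 2
  still bird: 2
  still still: 2
4 duplicate windows → 19 − 4 = 15 distinct.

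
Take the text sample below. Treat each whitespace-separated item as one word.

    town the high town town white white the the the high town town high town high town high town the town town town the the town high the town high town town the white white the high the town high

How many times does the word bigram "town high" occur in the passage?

6

Scanning the 39 overlapping bigram windows for "town high":
  position 13–14: town high
  position 15–16: town high
  position 17–18: town high
  position 26–27: town high
  position 29–30: town high
  position 39–40: town high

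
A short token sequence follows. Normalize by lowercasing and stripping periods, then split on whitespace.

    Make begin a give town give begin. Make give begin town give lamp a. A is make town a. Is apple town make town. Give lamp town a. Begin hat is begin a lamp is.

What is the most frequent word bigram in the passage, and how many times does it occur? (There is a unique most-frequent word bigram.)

Bigram frequencies (highest first):
  town give: 3
  begin a: 2
  give begin: 2
  give lamp: 2
  a is: 2
  make town: 2
  … (20 more, each ≤ 2)

"town give", 3 times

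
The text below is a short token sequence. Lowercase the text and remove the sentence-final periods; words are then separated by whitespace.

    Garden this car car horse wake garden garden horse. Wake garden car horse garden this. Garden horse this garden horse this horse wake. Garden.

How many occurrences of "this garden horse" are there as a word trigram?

2

Scanning the 22 overlapping trigram windows for "this garden horse":
  position 15–17: this garden horse
  position 18–20: this garden horse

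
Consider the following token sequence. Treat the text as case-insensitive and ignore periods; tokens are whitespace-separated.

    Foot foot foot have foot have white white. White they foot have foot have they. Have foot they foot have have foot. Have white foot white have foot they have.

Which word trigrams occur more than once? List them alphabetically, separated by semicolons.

Trigram counts meeting the condition (more than once):
  foot have foot: 2
  foot have white: 2
  have foot have: 3
  have foot they: 2
  they foot have: 2

foot have foot; foot have white; have foot have; have foot they; they foot have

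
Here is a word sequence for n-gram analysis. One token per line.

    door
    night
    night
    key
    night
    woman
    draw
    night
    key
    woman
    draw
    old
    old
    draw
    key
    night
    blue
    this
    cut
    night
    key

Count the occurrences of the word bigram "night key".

3

Scanning the 20 overlapping bigram windows for "night key":
  position 3–4: night key
  position 8–9: night key
  position 20–21: night key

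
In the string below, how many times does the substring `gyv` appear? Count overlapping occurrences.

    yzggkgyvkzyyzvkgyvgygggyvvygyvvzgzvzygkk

Sliding a length-3 window over the 40 characters (38 positions):
  position 6–8: gyv
  position 16–18: gyv
  position 23–25: gyv
  position 28–30: gyv

4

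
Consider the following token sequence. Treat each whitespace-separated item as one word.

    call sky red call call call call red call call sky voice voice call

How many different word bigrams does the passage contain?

14 tokens → 13 bigram windows in total.
Repeated bigrams (each contributes count−1 duplicates):
  call call: 4
  call sky: 2
  red call: 2
5 duplicate windows → 13 − 5 = 8 distinct.

8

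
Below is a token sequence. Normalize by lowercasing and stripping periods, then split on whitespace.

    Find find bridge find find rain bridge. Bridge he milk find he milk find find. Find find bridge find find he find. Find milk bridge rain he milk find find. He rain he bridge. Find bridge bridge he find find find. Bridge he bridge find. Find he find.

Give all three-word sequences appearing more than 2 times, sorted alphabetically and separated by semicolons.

Trigram counts meeting the condition (more than 2 times):
  bridge find find: 3
  find find bridge: 3
  find find find: 3
  find find he: 3
  he milk find: 3

bridge find find; find find bridge; find find find; find find he; he milk find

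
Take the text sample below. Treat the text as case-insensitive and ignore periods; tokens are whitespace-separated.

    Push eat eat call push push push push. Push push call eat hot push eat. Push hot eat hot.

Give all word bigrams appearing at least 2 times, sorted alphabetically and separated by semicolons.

Bigram counts meeting the condition (at least 2 times):
  eat hot: 2
  push eat: 2
  push push: 5

eat hot; push eat; push push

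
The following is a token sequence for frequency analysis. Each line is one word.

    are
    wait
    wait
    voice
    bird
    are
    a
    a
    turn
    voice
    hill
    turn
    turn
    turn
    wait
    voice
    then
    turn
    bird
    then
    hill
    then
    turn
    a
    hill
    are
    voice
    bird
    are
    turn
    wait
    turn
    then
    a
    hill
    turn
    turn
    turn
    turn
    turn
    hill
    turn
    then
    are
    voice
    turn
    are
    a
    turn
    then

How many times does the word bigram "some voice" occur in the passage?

Scanning the 49 overlapping bigram windows for "some voice":
  (none found)

0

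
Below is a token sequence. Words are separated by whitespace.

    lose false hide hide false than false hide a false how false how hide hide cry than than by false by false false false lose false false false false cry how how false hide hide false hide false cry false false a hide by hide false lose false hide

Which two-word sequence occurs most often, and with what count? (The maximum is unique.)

"false false", 6 times

Bigram frequencies (highest first):
  false false: 6
  false hide: 5
  hide false: 4
  lose false: 3
  hide hide: 3
  false how: 2
  … (21 more, each ≤ 2)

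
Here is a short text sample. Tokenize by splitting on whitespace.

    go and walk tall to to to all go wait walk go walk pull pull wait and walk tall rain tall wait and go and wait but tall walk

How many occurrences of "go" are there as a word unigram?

Scanning the 29 tokens for "go":
  position 1: go
  position 9: go
  position 12: go
  position 24: go

4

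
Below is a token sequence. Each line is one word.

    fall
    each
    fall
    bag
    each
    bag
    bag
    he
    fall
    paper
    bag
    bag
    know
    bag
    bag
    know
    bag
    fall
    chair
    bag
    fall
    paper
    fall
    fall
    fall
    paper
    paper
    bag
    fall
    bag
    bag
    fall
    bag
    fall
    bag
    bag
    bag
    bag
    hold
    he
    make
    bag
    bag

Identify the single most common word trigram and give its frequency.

Trigram frequencies (highest first):
  bag fall bag: 3
  bag bag know: 2
  bag know bag: 2
  fall bag bag: 2
  bag bag bag: 2
  fall each fall: 1
  … (29 more, each ≤ 1)

"bag fall bag", 3 times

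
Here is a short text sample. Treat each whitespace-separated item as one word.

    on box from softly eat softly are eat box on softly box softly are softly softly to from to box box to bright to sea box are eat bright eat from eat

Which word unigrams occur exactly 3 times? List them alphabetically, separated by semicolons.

are; from

Unigram counts meeting the condition (exactly 3 times):
  are: 3
  from: 3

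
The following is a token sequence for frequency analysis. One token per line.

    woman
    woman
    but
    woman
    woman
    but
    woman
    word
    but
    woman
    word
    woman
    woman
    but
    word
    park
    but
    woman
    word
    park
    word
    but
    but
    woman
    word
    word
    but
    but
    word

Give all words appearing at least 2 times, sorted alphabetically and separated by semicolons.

but; park; woman; word

Unigram counts meeting the condition (at least 2 times):
  but: 9
  park: 2
  woman: 10
  word: 8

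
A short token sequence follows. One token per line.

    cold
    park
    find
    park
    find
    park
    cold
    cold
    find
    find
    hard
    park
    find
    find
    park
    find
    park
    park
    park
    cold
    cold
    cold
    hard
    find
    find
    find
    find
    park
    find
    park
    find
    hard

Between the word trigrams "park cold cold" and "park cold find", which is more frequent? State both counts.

"park cold cold": 2 occurrences
"park cold find": 0 occurrences

"park cold cold" (2 vs 0)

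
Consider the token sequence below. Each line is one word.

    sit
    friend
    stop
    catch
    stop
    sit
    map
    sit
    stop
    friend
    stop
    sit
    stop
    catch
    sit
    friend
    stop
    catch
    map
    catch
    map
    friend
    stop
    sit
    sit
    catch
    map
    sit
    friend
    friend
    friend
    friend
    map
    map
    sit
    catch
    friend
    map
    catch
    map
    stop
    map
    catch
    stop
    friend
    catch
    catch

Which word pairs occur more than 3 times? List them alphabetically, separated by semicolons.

Bigram counts meeting the condition (more than 3 times):
  catch map: 4
  friend stop: 4

catch map; friend stop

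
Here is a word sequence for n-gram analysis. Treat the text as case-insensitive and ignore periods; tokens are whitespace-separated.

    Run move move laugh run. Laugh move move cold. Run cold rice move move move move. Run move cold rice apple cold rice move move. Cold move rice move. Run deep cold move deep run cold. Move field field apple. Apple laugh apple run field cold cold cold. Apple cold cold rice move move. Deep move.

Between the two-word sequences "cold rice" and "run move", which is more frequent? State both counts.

"cold rice": 4 occurrences
"run move": 2 occurrences

"cold rice" (4 vs 2)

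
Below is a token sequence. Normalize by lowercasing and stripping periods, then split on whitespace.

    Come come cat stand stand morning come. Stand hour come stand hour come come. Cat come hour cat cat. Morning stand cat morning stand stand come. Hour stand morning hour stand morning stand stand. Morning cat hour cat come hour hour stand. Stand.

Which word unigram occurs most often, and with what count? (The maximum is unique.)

"stand", 13 times

Unigram frequencies (highest first):
  stand: 13
  come: 9
  hour: 8
  cat: 7
  morning: 6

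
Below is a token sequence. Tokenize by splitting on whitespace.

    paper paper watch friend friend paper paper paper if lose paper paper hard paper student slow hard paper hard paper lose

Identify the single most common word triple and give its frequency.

"paper hard paper", 2 times

Trigram frequencies (highest first):
  paper hard paper: 2
  paper paper watch: 1
  paper watch friend: 1
  watch friend friend: 1
  friend friend paper: 1
  friend paper paper: 1
  … (12 more, each ≤ 1)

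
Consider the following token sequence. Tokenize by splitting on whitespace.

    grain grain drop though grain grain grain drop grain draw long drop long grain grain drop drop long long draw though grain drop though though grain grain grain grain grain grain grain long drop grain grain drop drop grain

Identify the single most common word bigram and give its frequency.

Bigram frequencies (highest first):
  grain grain: 11
  grain drop: 5
  though grain: 3
  drop grain: 3
  drop though: 2
  long drop: 2
  … (10 more, each ≤ 2)

"grain grain", 11 times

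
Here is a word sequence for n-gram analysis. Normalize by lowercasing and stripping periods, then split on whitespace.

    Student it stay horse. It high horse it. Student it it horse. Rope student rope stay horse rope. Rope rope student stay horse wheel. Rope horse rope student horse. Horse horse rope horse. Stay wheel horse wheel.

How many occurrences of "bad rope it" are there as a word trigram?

0

Scanning the 35 overlapping trigram windows for "bad rope it":
  (none found)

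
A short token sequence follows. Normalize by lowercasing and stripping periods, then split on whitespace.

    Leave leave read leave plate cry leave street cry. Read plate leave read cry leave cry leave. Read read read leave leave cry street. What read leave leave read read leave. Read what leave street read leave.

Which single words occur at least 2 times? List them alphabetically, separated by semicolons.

cry; leave; plate; read; street; what

Unigram counts meeting the condition (at least 2 times):
  cry: 5
  leave: 14
  plate: 2
  read: 11
  street: 3
  what: 2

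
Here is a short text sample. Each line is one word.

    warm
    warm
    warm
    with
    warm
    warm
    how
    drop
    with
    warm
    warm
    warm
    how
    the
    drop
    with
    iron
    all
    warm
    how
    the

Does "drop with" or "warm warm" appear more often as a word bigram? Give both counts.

"drop with": 2 occurrences
"warm warm": 5 occurrences

"warm warm" (5 vs 2)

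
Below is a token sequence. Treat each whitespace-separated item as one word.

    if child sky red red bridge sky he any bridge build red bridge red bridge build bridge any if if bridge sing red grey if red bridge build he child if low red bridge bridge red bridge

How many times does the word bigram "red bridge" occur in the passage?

6

Scanning the 36 overlapping bigram windows for "red bridge":
  position 5–6: red bridge
  position 12–13: red bridge
  position 14–15: red bridge
  position 26–27: red bridge
  position 33–34: red bridge
  position 36–37: red bridge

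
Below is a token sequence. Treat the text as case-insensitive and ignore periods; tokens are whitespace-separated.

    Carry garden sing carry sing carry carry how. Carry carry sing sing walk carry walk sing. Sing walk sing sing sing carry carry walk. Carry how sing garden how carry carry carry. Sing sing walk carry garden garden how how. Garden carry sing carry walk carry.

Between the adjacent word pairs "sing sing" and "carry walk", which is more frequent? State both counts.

"sing sing" (5 vs 3)

"sing sing": 5 occurrences
"carry walk": 3 occurrences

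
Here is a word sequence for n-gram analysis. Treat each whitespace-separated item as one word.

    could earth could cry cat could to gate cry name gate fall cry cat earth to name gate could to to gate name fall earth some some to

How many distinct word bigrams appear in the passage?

28 tokens → 27 bigram windows in total.
Repeated bigrams (each contributes count−1 duplicates):
  could to: 2
  cry cat: 2
  name gate: 2
  to gate: 2
4 duplicate windows → 27 − 4 = 23 distinct.

23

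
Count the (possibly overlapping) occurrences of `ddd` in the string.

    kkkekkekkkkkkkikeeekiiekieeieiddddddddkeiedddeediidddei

8

Sliding a length-3 window over the 55 characters (53 positions):
  position 31–33: ddd
  position 32–34: ddd
  position 33–35: ddd
  position 34–36: ddd
  position 35–37: ddd
  position 36–38: ddd
  position 43–45: ddd
  position 51–53: ddd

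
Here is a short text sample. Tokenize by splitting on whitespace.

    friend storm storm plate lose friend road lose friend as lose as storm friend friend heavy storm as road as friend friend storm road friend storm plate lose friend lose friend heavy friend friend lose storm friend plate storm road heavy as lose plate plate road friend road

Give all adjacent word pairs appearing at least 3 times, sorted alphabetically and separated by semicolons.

friend friend; friend storm; lose friend

Bigram counts meeting the condition (at least 3 times):
  friend friend: 3
  friend storm: 3
  lose friend: 4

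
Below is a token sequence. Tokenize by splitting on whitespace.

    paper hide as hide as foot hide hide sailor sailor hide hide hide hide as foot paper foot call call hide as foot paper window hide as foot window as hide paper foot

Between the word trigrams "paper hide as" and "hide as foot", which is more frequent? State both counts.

"hide as foot" (4 vs 1)

"paper hide as": 1 occurrence
"hide as foot": 4 occurrences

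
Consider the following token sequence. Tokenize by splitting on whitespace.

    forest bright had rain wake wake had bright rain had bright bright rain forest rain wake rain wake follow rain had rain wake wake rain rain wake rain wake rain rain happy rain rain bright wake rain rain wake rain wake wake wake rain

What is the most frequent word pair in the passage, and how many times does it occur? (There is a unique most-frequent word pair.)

Bigram frequencies (highest first):
  rain wake: 8
  wake rain: 7
  wake wake: 4
  rain rain: 4
  had rain: 2
  had bright: 2
  … (14 more, each ≤ 2)

"rain wake", 8 times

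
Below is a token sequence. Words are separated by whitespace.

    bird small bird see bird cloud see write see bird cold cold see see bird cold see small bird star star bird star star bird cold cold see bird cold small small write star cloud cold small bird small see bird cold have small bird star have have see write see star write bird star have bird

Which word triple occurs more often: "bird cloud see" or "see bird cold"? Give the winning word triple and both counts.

"see bird cold" (4 vs 1)

"bird cloud see": 1 occurrence
"see bird cold": 4 occurrences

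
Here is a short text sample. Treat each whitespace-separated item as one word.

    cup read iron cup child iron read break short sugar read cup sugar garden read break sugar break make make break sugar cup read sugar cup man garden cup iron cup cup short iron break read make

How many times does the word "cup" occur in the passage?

Scanning the 37 tokens for "cup":
  position 1: cup
  position 4: cup
  position 12: cup
  position 23: cup
  position 26: cup
  position 29: cup
  position 31: cup
  position 32: cup

8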